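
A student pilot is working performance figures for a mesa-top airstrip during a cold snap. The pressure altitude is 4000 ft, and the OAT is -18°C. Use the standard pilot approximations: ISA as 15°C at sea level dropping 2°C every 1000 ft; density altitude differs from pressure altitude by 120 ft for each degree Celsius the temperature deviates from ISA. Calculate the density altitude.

ISA temperature at 4000 ft = 15 − 2 × (4000/1000) = 7°C.
ISA deviation = -18 − 7 = -25°C.
Density altitude = 4000 + 120 × (-25) = 4000 + (-3000) = 1000 ft.

1000 ft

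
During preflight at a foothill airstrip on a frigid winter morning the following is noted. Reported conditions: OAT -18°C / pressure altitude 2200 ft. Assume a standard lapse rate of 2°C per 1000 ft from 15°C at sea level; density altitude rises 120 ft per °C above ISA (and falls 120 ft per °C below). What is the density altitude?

-1232 ft

ISA temperature at 2200 ft = 15 − 2 × (2200/1000) = 10.6°C.
ISA deviation = -18 − 10.6 = -28.6°C.
Density altitude = 2200 + 120 × (-28.6) = 2200 + (-3432) = -1232 ft.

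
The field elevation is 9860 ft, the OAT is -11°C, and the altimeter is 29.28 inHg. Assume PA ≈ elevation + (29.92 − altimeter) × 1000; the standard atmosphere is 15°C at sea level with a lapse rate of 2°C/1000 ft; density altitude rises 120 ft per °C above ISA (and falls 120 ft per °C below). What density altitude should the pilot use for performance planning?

9900 ft

Pressure altitude = 9860 + (29.92 − 29.28) × 1000 = 9860 + (+640) = 10500 ft.
ISA temperature at 10500 ft = 15 − 2 × (10500/1000) = -6°C.
ISA deviation = -11 − (-6) = -5°C.
Density altitude = 10500 + 120 × (-5) = 9900 ft.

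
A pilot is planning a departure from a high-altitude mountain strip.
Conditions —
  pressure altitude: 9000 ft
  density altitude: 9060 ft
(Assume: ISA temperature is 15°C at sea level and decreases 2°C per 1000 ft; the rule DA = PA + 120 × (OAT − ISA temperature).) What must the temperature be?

-2.5°C

Density altitude − pressure altitude = 9060 − 9000 = +60 ft.
At 120 ft/°C that is an ISA deviation of 60/120 = +0.5°C.
ISA temperature at 9000 ft = 15 − 2 × (9000/1000) = -3°C.
OAT = ISA + deviation = -3 + (+0.5) = -2.5°C.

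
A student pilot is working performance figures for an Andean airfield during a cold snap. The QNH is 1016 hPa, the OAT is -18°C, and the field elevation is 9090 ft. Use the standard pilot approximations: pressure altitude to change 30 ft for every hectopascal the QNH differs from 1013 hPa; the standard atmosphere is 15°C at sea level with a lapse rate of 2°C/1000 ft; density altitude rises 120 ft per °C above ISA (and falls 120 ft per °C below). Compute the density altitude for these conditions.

7200 ft

Pressure altitude = 9090 + (1013 − 1016) × 30 = 9090 + (-90) = 9000 ft.
ISA temperature at 9000 ft = 15 − 2 × (9000/1000) = -3°C.
ISA deviation = -18 − (-3) = -15°C.
Density altitude = 9000 + 120 × (-15) = 7200 ft.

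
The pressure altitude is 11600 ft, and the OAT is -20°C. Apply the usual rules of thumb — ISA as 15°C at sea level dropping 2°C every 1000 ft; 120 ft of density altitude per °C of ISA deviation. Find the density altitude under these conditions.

10184 ft

ISA temperature at 11600 ft = 15 − 2 × (11600/1000) = -8.2°C.
ISA deviation = -20 − (-8.2) = -11.8°C.
Density altitude = 11600 + 120 × (-11.8) = 11600 + (-1416) = 10184 ft.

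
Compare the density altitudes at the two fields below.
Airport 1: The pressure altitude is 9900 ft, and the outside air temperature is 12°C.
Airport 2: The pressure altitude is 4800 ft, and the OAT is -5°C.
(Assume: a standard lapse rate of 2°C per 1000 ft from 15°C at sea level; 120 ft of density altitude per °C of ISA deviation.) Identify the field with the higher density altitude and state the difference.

Airport 1 by 8364 ft

Airport 1: ISA temp = -4.8°C, deviation +16.8°C, DA = 9900 + 120 × 16.8 = 11916 ft.
Airport 2: ISA temp = 5.4°C, deviation -10.4°C, DA = 4800 + 120 × (-10.4) = 3552 ft.
Airport 1 is higher by 11916 − 3552 = 8364 ft.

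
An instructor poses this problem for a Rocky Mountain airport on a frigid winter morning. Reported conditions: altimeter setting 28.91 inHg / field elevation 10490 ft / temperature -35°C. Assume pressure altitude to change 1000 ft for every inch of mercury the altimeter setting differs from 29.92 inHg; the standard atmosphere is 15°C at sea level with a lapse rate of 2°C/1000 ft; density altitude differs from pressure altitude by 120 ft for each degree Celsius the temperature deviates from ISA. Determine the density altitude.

8260 ft

Pressure altitude = 10490 + (29.92 − 28.91) × 1000 = 10490 + (+1010) = 11500 ft.
ISA temperature at 11500 ft = 15 − 2 × (11500/1000) = -8°C.
ISA deviation = -35 − (-8) = -27°C.
Density altitude = 11500 + 120 × (-27) = 8260 ft.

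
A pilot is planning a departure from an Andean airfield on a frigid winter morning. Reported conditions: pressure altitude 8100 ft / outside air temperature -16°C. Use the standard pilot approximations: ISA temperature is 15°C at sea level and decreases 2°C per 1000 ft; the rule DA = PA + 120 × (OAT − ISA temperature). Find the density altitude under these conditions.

6324 ft

ISA temperature at 8100 ft = 15 − 2 × (8100/1000) = -1.2°C.
ISA deviation = -16 − (-1.2) = -14.8°C.
Density altitude = 8100 + 120 × (-14.8) = 8100 + (-1776) = 6324 ft.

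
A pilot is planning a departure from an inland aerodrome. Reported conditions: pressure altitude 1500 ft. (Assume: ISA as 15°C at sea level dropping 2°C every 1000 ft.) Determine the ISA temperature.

ISA temperature = 15 − 2 × (1500/1000) = 15 − 3 = 12°C.

12°C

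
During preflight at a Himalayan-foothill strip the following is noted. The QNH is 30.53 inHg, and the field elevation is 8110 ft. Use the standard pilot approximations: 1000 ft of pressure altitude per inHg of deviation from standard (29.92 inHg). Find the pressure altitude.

7500 ft

Pressure correction = (29.92 − 30.53) × 1000 = -610 ft.
Pressure altitude = 8110 + (-610) = 7500 ft.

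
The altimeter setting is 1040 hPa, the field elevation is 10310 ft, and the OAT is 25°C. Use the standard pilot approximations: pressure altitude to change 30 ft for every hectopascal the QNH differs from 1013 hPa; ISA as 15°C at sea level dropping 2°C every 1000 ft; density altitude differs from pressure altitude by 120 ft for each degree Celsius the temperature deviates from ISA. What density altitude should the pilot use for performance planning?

Pressure altitude = 10310 + (1013 − 1040) × 30 = 10310 + (-810) = 9500 ft.
ISA temperature at 9500 ft = 15 − 2 × (9500/1000) = -4°C.
ISA deviation = 25 − (-4) = +29°C.
Density altitude = 9500 + 120 × (29) = 12980 ft.

12980 ft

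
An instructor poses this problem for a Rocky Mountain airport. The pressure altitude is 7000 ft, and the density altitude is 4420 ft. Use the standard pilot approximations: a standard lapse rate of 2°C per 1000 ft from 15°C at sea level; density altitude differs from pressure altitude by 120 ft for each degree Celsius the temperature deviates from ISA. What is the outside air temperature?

Density altitude − pressure altitude = 4420 − 7000 = -2580 ft.
At 120 ft/°C that is an ISA deviation of -2580/120 = -21.5°C.
ISA temperature at 7000 ft = 15 − 2 × (7000/1000) = 1°C.
OAT = ISA + deviation = 1 + (-21.5) = -20.5°C.

-20.5°C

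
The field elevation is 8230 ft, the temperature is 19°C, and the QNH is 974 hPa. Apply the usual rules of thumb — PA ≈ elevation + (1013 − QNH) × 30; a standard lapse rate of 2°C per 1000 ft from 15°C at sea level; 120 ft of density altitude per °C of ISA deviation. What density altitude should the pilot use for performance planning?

12136 ft

Pressure altitude = 8230 + (1013 − 974) × 30 = 8230 + (+1170) = 9400 ft.
ISA temperature at 9400 ft = 15 − 2 × (9400/1000) = -3.8°C.
ISA deviation = 19 − (-3.8) = +22.8°C.
Density altitude = 9400 + 120 × (22.8) = 12136 ft.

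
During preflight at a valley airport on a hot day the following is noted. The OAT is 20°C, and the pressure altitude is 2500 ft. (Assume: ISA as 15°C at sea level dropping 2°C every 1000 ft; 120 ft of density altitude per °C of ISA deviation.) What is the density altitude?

3700 ft

ISA temperature at 2500 ft = 15 − 2 × (2500/1000) = 10°C.
ISA deviation = 20 − 10 = +10°C.
Density altitude = 2500 + 120 × (10) = 2500 + (+1200) = 3700 ft.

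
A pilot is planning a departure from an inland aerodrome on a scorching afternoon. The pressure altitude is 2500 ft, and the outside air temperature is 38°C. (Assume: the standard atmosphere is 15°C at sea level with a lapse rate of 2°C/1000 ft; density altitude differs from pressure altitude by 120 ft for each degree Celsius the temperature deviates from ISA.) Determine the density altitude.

5860 ft

ISA temperature at 2500 ft = 15 − 2 × (2500/1000) = 10°C.
ISA deviation = 38 − 10 = +28°C.
Density altitude = 2500 + 120 × (28) = 2500 + (+3360) = 5860 ft.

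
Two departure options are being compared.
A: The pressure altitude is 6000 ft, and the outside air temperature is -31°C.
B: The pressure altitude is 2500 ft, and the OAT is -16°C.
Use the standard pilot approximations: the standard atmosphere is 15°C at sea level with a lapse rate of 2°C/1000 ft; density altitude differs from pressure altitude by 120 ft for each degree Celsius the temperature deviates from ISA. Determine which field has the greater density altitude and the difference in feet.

A: ISA temp = 3°C, deviation -34°C, DA = 6000 + 120 × (-34) = 1920 ft.
B: ISA temp = 10°C, deviation -26°C, DA = 2500 + 120 × (-26) = -620 ft.
A is higher by 1920 − (-620) = 2540 ft.

A by 2540 ft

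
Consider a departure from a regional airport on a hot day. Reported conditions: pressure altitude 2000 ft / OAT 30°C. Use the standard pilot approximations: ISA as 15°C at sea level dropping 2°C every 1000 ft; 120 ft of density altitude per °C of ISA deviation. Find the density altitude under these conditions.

4280 ft

ISA temperature at 2000 ft = 15 − 2 × (2000/1000) = 11°C.
ISA deviation = 30 − 11 = +19°C.
Density altitude = 2000 + 120 × (19) = 2000 + (+2280) = 4280 ft.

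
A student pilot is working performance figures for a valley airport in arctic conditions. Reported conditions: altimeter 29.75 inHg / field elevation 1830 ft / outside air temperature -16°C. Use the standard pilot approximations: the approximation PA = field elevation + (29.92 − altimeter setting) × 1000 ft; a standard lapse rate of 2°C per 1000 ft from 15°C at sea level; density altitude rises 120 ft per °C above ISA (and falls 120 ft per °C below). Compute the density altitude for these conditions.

Pressure altitude = 1830 + (29.92 − 29.75) × 1000 = 1830 + (+170) = 2000 ft.
ISA temperature at 2000 ft = 15 − 2 × (2000/1000) = 11°C.
ISA deviation = -16 − 11 = -27°C.
Density altitude = 2000 + 120 × (-27) = -1240 ft.

-1240 ft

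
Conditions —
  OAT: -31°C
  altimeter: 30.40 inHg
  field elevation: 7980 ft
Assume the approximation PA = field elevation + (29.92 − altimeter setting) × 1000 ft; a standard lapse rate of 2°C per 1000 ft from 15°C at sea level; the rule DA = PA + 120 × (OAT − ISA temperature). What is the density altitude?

3780 ft

Pressure altitude = 7980 + (29.92 − 30.40) × 1000 = 7980 + (-480) = 7500 ft.
ISA temperature at 7500 ft = 15 − 2 × (7500/1000) = 0°C.
ISA deviation = -31 − 0 = -31°C.
Density altitude = 7500 + 120 × (-31) = 3780 ft.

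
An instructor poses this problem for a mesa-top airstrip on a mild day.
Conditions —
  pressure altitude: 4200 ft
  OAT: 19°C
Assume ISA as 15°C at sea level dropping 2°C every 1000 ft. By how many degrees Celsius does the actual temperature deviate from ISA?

ISA+12.4°C

ISA temperature at 4200 ft = 15 − 2 × (4200/1000) = 6.6°C.
Deviation = OAT − ISA = 19 − 6.6 = +12.4°C.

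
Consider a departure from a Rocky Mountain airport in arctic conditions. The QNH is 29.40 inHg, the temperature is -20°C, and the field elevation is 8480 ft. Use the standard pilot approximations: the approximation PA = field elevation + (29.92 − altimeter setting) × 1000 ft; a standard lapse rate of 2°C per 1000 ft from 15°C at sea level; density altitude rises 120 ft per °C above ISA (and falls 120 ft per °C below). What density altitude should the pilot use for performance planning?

Pressure altitude = 8480 + (29.92 − 29.40) × 1000 = 8480 + (+520) = 9000 ft.
ISA temperature at 9000 ft = 15 − 2 × (9000/1000) = -3°C.
ISA deviation = -20 − (-3) = -17°C.
Density altitude = 9000 + 120 × (-17) = 6960 ft.

6960 ft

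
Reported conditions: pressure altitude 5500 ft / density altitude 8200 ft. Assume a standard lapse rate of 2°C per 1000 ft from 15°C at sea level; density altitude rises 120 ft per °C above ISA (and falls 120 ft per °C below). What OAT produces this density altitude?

Density altitude − pressure altitude = 8200 − 5500 = +2700 ft.
At 120 ft/°C that is an ISA deviation of 2700/120 = +22.5°C.
ISA temperature at 5500 ft = 15 − 2 × (5500/1000) = 4°C.
OAT = ISA + deviation = 4 + (+22.5) = 26.5°C.

26.5°C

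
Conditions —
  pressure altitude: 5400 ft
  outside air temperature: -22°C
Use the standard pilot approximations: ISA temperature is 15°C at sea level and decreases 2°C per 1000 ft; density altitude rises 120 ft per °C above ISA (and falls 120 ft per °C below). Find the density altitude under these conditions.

ISA temperature at 5400 ft = 15 − 2 × (5400/1000) = 4.2°C.
ISA deviation = -22 − 4.2 = -26.2°C.
Density altitude = 5400 + 120 × (-26.2) = 5400 + (-3144) = 2256 ft.

2256 ft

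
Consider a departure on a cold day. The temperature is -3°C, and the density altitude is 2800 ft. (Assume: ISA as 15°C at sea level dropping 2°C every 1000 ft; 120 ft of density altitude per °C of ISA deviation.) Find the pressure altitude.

4000 ft

DA = PA + 120 × (OAT − (15 − 2·PA/1000)) = PA + 120·OAT − 1800 + 0.24·PA = 1.24·PA + 120·OAT − 1800.
So 1.24·PA = 2800 − 120 × (-3) + 1800 = 4960.
PA = 4960 / 1.24 = 4000 ft.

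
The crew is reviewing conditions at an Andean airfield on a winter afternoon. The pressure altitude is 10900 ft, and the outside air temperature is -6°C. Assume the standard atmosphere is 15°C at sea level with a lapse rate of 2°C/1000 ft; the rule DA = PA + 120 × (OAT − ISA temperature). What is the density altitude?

10996 ft

ISA temperature at 10900 ft = 15 − 2 × (10900/1000) = -6.8°C.
ISA deviation = -6 − (-6.8) = +0.8°C.
Density altitude = 10900 + 120 × (0.8) = 10900 + (+96) = 10996 ft.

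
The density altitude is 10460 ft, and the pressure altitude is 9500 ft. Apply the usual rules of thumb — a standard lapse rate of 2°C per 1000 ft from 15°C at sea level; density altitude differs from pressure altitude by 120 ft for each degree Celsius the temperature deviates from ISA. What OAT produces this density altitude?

Density altitude − pressure altitude = 10460 − 9500 = +960 ft.
At 120 ft/°C that is an ISA deviation of 960/120 = +8°C.
ISA temperature at 9500 ft = 15 − 2 × (9500/1000) = -4°C.
OAT = ISA + deviation = -4 + (+8) = 4°C.

4°C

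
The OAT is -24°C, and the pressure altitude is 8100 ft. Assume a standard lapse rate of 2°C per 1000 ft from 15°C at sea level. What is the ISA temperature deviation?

ISA temperature at 8100 ft = 15 − 2 × (8100/1000) = -1.2°C.
Deviation = OAT − ISA = -24 − (-1.2) = -22.8°C.

ISA-22.8°C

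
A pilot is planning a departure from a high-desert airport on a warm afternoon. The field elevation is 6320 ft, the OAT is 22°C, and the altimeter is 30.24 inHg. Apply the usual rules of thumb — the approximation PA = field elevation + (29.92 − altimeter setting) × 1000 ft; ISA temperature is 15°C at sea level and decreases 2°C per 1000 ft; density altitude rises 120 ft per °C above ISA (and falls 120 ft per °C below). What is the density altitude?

8280 ft

Pressure altitude = 6320 + (29.92 − 30.24) × 1000 = 6320 + (-320) = 6000 ft.
ISA temperature at 6000 ft = 15 − 2 × (6000/1000) = 3°C.
ISA deviation = 22 − 3 = +19°C.
Density altitude = 6000 + 120 × (19) = 8280 ft.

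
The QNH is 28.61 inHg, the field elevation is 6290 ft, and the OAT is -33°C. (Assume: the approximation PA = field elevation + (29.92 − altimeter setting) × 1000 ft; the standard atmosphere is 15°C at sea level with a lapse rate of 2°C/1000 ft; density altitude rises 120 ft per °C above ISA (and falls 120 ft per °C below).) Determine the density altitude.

Pressure altitude = 6290 + (29.92 − 28.61) × 1000 = 6290 + (+1310) = 7600 ft.
ISA temperature at 7600 ft = 15 − 2 × (7600/1000) = -0.2°C.
ISA deviation = -33 − (-0.2) = -32.8°C.
Density altitude = 7600 + 120 × (-32.8) = 3664 ft.

3664 ft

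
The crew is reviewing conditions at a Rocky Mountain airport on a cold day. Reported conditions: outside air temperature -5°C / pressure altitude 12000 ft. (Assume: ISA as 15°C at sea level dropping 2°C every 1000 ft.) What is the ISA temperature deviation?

ISA temperature at 12000 ft = 15 − 2 × (12000/1000) = -9°C.
Deviation = OAT − ISA = -5 − (-9) = +4°C.

ISA+4°C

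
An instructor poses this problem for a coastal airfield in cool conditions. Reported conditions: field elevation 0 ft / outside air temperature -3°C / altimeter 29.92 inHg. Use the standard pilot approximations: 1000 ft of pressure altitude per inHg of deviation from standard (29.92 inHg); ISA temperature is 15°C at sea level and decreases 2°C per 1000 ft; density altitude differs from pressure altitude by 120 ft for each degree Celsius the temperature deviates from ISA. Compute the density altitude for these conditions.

-2160 ft

Pressure altitude = 0 + (29.92 − 29.92) × 1000 = 0 + (0) = 0 ft.
ISA temperature at 0 ft = 15 − 2 × (0/1000) = 15°C.
ISA deviation = -3 − 15 = -18°C.
Density altitude = 0 + 120 × (-18) = -2160 ft.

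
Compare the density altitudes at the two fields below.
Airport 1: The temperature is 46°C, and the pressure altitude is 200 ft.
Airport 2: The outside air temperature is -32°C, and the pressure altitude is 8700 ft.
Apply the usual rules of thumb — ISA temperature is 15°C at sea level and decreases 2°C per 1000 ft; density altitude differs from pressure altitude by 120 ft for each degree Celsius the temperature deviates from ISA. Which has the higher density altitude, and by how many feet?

Airport 2 by 1180 ft

Airport 1: ISA temp = 14.6°C, deviation +31.4°C, DA = 200 + 120 × 31.4 = 3968 ft.
Airport 2: ISA temp = -2.4°C, deviation -29.6°C, DA = 8700 + 120 × (-29.6) = 5148 ft.
Airport 2 is higher by 5148 − 3968 = 1180 ft.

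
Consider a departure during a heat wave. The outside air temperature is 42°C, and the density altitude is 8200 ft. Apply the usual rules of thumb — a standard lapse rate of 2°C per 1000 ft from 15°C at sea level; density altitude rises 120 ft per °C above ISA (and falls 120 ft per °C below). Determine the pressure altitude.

DA = PA + 120 × (OAT − (15 − 2·PA/1000)) = PA + 120·OAT − 1800 + 0.24·PA = 1.24·PA + 120·OAT − 1800.
So 1.24·PA = 8200 − 120 × 42 + 1800 = 4960.
PA = 4960 / 1.24 = 4000 ft.

4000 ft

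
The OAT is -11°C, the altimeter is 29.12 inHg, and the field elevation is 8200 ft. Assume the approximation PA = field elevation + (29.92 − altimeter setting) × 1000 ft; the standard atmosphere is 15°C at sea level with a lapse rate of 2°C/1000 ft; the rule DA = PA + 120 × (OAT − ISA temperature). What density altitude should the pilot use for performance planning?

8040 ft

Pressure altitude = 8200 + (29.92 − 29.12) × 1000 = 8200 + (+800) = 9000 ft.
ISA temperature at 9000 ft = 15 − 2 × (9000/1000) = -3°C.
ISA deviation = -11 − (-3) = -8°C.
Density altitude = 9000 + 120 × (-8) = 8040 ft.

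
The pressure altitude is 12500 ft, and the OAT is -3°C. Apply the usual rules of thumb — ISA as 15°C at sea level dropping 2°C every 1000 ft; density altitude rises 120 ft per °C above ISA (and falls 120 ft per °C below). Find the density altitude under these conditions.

ISA temperature at 12500 ft = 15 − 2 × (12500/1000) = -10°C.
ISA deviation = -3 − (-10) = +7°C.
Density altitude = 12500 + 120 × (7) = 12500 + (+840) = 13340 ft.

13340 ft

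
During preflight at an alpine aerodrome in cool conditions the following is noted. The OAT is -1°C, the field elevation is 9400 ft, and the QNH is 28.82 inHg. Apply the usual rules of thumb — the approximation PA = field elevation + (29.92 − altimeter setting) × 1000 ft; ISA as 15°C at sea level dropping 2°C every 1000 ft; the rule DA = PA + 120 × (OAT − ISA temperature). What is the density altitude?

Pressure altitude = 9400 + (29.92 − 28.82) × 1000 = 9400 + (+1100) = 10500 ft.
ISA temperature at 10500 ft = 15 − 2 × (10500/1000) = -6°C.
ISA deviation = -1 − (-6) = +5°C.
Density altitude = 10500 + 120 × (5) = 11100 ft.

11100 ft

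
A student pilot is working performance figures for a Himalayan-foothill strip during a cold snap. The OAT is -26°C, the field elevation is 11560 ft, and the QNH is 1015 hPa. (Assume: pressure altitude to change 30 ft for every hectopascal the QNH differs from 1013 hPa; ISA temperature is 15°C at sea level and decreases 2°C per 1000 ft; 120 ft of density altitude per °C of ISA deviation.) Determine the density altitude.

Pressure altitude = 11560 + (1013 − 1015) × 30 = 11560 + (-60) = 11500 ft.
ISA temperature at 11500 ft = 15 − 2 × (11500/1000) = -8°C.
ISA deviation = -26 − (-8) = -18°C.
Density altitude = 11500 + 120 × (-18) = 9340 ft.

9340 ft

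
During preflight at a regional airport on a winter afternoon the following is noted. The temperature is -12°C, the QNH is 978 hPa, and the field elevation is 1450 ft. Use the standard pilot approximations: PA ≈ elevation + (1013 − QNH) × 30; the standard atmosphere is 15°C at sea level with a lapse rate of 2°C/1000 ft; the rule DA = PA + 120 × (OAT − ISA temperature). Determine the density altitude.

-140 ft

Pressure altitude = 1450 + (1013 − 978) × 30 = 1450 + (+1050) = 2500 ft.
ISA temperature at 2500 ft = 15 − 2 × (2500/1000) = 10°C.
ISA deviation = -12 − 10 = -22°C.
Density altitude = 2500 + 120 × (-22) = -140 ft.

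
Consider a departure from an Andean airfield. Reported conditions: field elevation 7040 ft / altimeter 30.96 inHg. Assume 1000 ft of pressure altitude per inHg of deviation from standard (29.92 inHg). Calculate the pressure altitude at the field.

Pressure correction = (29.92 − 30.96) × 1000 = -1040 ft.
Pressure altitude = 7040 + (-1040) = 6000 ft.

6000 ft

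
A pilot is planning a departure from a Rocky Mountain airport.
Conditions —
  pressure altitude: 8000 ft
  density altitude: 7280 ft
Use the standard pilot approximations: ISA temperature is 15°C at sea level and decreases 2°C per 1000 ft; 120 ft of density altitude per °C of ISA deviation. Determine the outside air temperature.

Density altitude − pressure altitude = 7280 − 8000 = -720 ft.
At 120 ft/°C that is an ISA deviation of -720/120 = -6°C.
ISA temperature at 8000 ft = 15 − 2 × (8000/1000) = -1°C.
OAT = ISA + deviation = -1 + (-6) = -7°C.

-7°C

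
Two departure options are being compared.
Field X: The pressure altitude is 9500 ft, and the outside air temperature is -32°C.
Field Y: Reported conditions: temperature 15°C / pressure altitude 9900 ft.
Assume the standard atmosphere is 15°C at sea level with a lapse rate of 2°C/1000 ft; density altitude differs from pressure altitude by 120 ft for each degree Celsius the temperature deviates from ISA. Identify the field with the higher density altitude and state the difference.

Field X: ISA temp = -4°C, deviation -28°C, DA = 9500 + 120 × (-28) = 6140 ft.
Field Y: ISA temp = -4.8°C, deviation +19.8°C, DA = 9900 + 120 × 19.8 = 12276 ft.
Field Y is higher by 12276 − 6140 = 6136 ft.

Field Y by 6136 ft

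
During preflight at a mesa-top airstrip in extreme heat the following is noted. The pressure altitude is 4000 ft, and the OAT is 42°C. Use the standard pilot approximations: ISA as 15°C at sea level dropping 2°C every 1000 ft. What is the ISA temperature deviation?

ISA+35°C

ISA temperature at 4000 ft = 15 − 2 × (4000/1000) = 7°C.
Deviation = OAT − ISA = 42 − 7 = +35°C.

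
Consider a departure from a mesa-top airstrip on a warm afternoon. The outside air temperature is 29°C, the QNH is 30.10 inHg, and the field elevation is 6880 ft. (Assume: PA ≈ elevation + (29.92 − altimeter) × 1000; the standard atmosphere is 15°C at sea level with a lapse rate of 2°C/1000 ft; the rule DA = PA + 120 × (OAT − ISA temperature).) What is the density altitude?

Pressure altitude = 6880 + (29.92 − 30.10) × 1000 = 6880 + (-180) = 6700 ft.
ISA temperature at 6700 ft = 15 − 2 × (6700/1000) = 1.6°C.
ISA deviation = 29 − 1.6 = +27.4°C.
Density altitude = 6700 + 120 × (27.4) = 9988 ft.

9988 ft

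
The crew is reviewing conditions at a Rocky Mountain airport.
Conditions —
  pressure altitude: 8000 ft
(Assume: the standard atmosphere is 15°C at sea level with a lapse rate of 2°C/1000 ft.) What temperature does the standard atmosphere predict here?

-1°C

ISA temperature = 15 − 2 × (8000/1000) = 15 − 16 = -1°C.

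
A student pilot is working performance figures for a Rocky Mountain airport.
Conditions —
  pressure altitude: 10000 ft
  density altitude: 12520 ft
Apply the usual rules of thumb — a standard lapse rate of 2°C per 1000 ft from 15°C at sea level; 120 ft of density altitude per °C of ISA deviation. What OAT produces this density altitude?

Density altitude − pressure altitude = 12520 − 10000 = +2520 ft.
At 120 ft/°C that is an ISA deviation of 2520/120 = +21°C.
ISA temperature at 10000 ft = 15 − 2 × (10000/1000) = -5°C.
OAT = ISA + deviation = -5 + (+21) = 16°C.

16°C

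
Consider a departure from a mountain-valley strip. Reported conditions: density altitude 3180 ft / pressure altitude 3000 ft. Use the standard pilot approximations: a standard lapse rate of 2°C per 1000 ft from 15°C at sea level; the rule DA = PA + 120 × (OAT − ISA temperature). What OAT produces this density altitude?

Density altitude − pressure altitude = 3180 − 3000 = +180 ft.
At 120 ft/°C that is an ISA deviation of 180/120 = +1.5°C.
ISA temperature at 3000 ft = 15 − 2 × (3000/1000) = 9°C.
OAT = ISA + deviation = 9 + (+1.5) = 10.5°C.

10.5°C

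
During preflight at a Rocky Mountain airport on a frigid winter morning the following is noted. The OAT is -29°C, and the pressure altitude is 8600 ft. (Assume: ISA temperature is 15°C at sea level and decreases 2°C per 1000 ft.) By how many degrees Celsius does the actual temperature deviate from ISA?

ISA temperature at 8600 ft = 15 − 2 × (8600/1000) = -2.2°C.
Deviation = OAT − ISA = -29 − (-2.2) = -26.8°C.

ISA-26.8°C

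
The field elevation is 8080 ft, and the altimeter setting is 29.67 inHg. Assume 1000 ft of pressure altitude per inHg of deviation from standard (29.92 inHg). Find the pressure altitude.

Pressure correction = (29.92 − 29.67) × 1000 = +250 ft.
Pressure altitude = 8080 + (+250) = 8330 ft.

8330 ft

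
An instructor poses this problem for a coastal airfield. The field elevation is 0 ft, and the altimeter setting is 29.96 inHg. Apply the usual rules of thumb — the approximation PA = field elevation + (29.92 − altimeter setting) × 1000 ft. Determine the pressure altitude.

-40 ft

Pressure correction = (29.92 − 29.96) × 1000 = -40 ft.
Pressure altitude = 0 + (-40) = -40 ft.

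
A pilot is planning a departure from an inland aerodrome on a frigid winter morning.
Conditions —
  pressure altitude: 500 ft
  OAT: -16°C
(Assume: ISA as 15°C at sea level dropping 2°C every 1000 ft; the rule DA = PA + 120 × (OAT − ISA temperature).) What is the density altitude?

ISA temperature at 500 ft = 15 − 2 × (500/1000) = 14°C.
ISA deviation = -16 − 14 = -30°C.
Density altitude = 500 + 120 × (-30) = 500 + (-3600) = -3100 ft.

-3100 ft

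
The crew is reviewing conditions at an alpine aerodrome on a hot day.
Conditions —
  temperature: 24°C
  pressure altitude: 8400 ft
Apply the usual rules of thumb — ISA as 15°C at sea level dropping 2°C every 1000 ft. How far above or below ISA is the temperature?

ISA temperature at 8400 ft = 15 − 2 × (8400/1000) = -1.8°C.
Deviation = OAT − ISA = 24 − (-1.8) = +25.8°C.

ISA+25.8°C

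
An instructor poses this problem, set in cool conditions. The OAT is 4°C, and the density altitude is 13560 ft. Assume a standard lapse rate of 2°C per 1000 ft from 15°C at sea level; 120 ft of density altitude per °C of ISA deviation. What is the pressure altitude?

12000 ft

DA = PA + 120 × (OAT − (15 − 2·PA/1000)) = PA + 120·OAT − 1800 + 0.24·PA = 1.24·PA + 120·OAT − 1800.
So 1.24·PA = 13560 − 120 × 4 + 1800 = 14880.
PA = 14880 / 1.24 = 12000 ft.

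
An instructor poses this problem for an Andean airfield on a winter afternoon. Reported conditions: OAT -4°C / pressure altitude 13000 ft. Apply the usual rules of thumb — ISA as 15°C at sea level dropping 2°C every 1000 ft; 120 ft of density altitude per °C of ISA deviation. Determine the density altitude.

13840 ft

ISA temperature at 13000 ft = 15 − 2 × (13000/1000) = -11°C.
ISA deviation = -4 − (-11) = +7°C.
Density altitude = 13000 + 120 × (7) = 13000 + (+840) = 13840 ft.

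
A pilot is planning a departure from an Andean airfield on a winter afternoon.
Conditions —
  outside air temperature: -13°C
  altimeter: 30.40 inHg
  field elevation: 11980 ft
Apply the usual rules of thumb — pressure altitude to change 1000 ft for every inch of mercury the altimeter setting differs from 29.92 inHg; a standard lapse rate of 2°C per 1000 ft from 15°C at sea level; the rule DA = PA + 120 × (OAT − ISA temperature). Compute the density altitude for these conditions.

10900 ft

Pressure altitude = 11980 + (29.92 − 30.40) × 1000 = 11980 + (-480) = 11500 ft.
ISA temperature at 11500 ft = 15 − 2 × (11500/1000) = -8°C.
ISA deviation = -13 − (-8) = -5°C.
Density altitude = 11500 + 120 × (-5) = 10900 ft.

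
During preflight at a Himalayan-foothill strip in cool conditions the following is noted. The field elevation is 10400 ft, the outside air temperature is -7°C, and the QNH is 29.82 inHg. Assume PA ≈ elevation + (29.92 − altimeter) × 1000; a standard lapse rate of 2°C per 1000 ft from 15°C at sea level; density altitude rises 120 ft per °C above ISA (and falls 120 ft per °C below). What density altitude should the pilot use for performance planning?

10380 ft

Pressure altitude = 10400 + (29.92 − 29.82) × 1000 = 10400 + (+100) = 10500 ft.
ISA temperature at 10500 ft = 15 − 2 × (10500/1000) = -6°C.
ISA deviation = -7 − (-6) = -1°C.
Density altitude = 10500 + 120 × (-1) = 10380 ft.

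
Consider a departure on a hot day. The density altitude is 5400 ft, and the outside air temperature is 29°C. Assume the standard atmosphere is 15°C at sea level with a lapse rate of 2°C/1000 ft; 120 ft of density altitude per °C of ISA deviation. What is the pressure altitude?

DA = PA + 120 × (OAT − (15 − 2·PA/1000)) = PA + 120·OAT − 1800 + 0.24·PA = 1.24·PA + 120·OAT − 1800.
So 1.24·PA = 5400 − 120 × 29 + 1800 = 3720.
PA = 3720 / 1.24 = 3000 ft.

3000 ft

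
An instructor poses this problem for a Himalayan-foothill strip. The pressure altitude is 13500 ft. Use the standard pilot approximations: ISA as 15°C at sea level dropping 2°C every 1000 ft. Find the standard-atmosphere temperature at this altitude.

ISA temperature = 15 − 2 × (13500/1000) = 15 − 27 = -12°C.

-12°C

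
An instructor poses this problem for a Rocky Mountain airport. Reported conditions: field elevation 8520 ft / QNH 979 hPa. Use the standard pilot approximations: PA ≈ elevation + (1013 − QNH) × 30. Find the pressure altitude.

9540 ft

Pressure correction = (1013 − 979) × 30 = +1020 ft.
Pressure altitude = 8520 + (+1020) = 9540 ft.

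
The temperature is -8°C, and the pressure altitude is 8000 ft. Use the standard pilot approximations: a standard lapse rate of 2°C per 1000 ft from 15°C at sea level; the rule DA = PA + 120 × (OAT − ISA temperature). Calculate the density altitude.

7160 ft

ISA temperature at 8000 ft = 15 − 2 × (8000/1000) = -1°C.
ISA deviation = -8 − (-1) = -7°C.
Density altitude = 8000 + 120 × (-7) = 8000 + (-840) = 7160 ft.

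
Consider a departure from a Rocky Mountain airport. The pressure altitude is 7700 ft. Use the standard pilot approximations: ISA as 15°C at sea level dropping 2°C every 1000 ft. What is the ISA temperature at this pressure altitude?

ISA temperature = 15 − 2 × (7700/1000) = 15 − 15.4 = -0.4°C.

-0.4°C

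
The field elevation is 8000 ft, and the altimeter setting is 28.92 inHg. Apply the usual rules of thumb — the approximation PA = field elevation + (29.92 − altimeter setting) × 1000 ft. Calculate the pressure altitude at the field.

9000 ft

Pressure correction = (29.92 − 28.92) × 1000 = +1000 ft.
Pressure altitude = 8000 + (+1000) = 9000 ft.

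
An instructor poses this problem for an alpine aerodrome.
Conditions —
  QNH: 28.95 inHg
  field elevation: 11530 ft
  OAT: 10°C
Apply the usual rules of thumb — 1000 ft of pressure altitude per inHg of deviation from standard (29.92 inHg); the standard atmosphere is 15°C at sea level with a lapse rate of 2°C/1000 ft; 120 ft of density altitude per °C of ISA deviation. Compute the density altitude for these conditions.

Pressure altitude = 11530 + (29.92 − 28.95) × 1000 = 11530 + (+970) = 12500 ft.
ISA temperature at 12500 ft = 15 − 2 × (12500/1000) = -10°C.
ISA deviation = 10 − (-10) = +20°C.
Density altitude = 12500 + 120 × (20) = 14900 ft.

14900 ft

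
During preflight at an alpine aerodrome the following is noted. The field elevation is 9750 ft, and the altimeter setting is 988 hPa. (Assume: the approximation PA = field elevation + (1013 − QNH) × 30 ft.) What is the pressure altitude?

10500 ft

Pressure correction = (1013 − 988) × 30 = +750 ft.
Pressure altitude = 9750 + (+750) = 10500 ft.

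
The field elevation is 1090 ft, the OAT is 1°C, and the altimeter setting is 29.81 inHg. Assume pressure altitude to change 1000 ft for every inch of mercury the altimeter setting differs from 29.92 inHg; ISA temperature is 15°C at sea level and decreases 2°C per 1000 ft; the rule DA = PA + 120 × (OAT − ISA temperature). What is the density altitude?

Pressure altitude = 1090 + (29.92 − 29.81) × 1000 = 1090 + (+110) = 1200 ft.
ISA temperature at 1200 ft = 15 − 2 × (1200/1000) = 12.6°C.
ISA deviation = 1 − 12.6 = -11.6°C.
Density altitude = 1200 + 120 × (-11.6) = -192 ft.

-192 ft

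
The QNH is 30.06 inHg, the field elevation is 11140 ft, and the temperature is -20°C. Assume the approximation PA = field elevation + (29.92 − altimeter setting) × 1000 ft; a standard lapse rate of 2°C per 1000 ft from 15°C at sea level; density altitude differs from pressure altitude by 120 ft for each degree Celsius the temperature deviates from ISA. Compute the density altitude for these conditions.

9440 ft

Pressure altitude = 11140 + (29.92 − 30.06) × 1000 = 11140 + (-140) = 11000 ft.
ISA temperature at 11000 ft = 15 − 2 × (11000/1000) = -7°C.
ISA deviation = -20 − (-7) = -13°C.
Density altitude = 11000 + 120 × (-13) = 9440 ft.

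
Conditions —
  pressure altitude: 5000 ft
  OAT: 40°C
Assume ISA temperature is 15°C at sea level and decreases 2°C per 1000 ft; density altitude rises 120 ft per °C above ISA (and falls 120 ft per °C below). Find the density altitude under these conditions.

9200 ft

ISA temperature at 5000 ft = 15 − 2 × (5000/1000) = 5°C.
ISA deviation = 40 − 5 = +35°C.
Density altitude = 5000 + 120 × (35) = 5000 + (+4200) = 9200 ft.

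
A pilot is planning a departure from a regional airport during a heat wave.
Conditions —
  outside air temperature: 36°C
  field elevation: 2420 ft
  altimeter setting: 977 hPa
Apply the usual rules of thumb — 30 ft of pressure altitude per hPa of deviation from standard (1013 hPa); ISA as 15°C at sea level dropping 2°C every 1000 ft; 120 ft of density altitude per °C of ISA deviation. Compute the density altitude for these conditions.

6860 ft

Pressure altitude = 2420 + (1013 − 977) × 30 = 2420 + (+1080) = 3500 ft.
ISA temperature at 3500 ft = 15 − 2 × (3500/1000) = 8°C.
ISA deviation = 36 − 8 = +28°C.
Density altitude = 3500 + 120 × (28) = 6860 ft.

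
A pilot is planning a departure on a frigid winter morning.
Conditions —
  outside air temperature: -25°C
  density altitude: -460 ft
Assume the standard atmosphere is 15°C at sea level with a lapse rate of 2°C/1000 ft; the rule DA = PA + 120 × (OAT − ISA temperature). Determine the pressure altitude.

DA = PA + 120 × (OAT − (15 − 2·PA/1000)) = PA + 120·OAT − 1800 + 0.24·PA = 1.24·PA + 120·OAT − 1800.
So 1.24·PA = -460 − 120 × (-25) + 1800 = 4340.
PA = 4340 / 1.24 = 3500 ft.

3500 ft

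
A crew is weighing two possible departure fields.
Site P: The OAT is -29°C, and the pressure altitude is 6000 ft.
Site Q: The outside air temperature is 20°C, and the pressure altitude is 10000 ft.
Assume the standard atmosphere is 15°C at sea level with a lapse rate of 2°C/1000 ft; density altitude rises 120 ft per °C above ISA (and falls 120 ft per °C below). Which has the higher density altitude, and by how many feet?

Site P: ISA temp = 3°C, deviation -32°C, DA = 6000 + 120 × (-32) = 2160 ft.
Site Q: ISA temp = -5°C, deviation +25°C, DA = 10000 + 120 × 25 = 13000 ft.
Site Q is higher by 13000 − 2160 = 10840 ft.

Site Q by 10840 ft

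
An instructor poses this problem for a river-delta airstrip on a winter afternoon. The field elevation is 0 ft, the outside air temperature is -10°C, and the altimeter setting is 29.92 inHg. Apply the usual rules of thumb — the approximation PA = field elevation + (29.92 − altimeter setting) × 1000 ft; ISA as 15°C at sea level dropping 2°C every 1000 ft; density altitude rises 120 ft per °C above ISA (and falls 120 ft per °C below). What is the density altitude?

-3000 ft

Pressure altitude = 0 + (29.92 − 29.92) × 1000 = 0 + (0) = 0 ft.
ISA temperature at 0 ft = 15 − 2 × (0/1000) = 15°C.
ISA deviation = -10 − 15 = -25°C.
Density altitude = 0 + 120 × (-25) = -3000 ft.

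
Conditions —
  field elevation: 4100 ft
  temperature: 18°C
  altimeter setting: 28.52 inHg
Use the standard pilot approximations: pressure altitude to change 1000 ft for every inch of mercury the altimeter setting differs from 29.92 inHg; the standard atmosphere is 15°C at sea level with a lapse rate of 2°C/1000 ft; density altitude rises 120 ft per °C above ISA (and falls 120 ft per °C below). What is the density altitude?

7180 ft

Pressure altitude = 4100 + (29.92 − 28.52) × 1000 = 4100 + (+1400) = 5500 ft.
ISA temperature at 5500 ft = 15 − 2 × (5500/1000) = 4°C.
ISA deviation = 18 − 4 = +14°C.
Density altitude = 5500 + 120 × (14) = 7180 ft.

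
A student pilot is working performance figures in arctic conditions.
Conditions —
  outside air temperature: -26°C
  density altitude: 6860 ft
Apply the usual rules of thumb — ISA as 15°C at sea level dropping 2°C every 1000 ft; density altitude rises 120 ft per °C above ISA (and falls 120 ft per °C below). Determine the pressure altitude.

DA = PA + 120 × (OAT − (15 − 2·PA/1000)) = PA + 120·OAT − 1800 + 0.24·PA = 1.24·PA + 120·OAT − 1800.
So 1.24·PA = 6860 − 120 × (-26) + 1800 = 11780.
PA = 11780 / 1.24 = 9500 ft.

9500 ft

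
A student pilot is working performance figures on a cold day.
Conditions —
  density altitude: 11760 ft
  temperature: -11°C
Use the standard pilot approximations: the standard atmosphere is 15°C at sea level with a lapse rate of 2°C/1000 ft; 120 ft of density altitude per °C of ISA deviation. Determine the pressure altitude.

12000 ft

DA = PA + 120 × (OAT − (15 − 2·PA/1000)) = PA + 120·OAT − 1800 + 0.24·PA = 1.24·PA + 120·OAT − 1800.
So 1.24·PA = 11760 − 120 × (-11) + 1800 = 14880.
PA = 14880 / 1.24 = 12000 ft.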